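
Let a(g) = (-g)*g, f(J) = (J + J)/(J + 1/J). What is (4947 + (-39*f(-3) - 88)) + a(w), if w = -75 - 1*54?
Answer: -59261/5 ≈ -11852.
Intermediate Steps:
f(J) = 2*J/(J + 1/J) (f(J) = (2*J)/(J + 1/J) = 2*J/(J + 1/J))
w = -129 (w = -75 - 54 = -129)
a(g) = -g**2
(4947 + (-39*f(-3) - 88)) + a(w) = (4947 + (-78*(-3)**2/(1 + (-3)**2) - 88)) - 1*(-129)**2 = (4947 + (-78*9/(1 + 9) - 88)) - 1*16641 = (4947 + (-78*9/10 - 88)) - 16641 = (4947 + (-39*9/5 - 88)) - 16641 = (4947 + (-351/5 - 88)) - 16641 = (4947 - 791/5) - 16641 = 23944/5 - 16641 = -59261/5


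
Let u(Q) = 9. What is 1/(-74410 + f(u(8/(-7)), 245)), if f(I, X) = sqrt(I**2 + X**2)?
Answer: -37205/2768393997 - sqrt(60106)/5536787994 ≈ -1.3483e-5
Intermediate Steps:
1/(-74410 + f(u(8/(-7)), 245)) = 1/(-74410 + sqrt(9**2 + 245**2)) = 1/(-74410 + sqrt(81 + 60025)) = 1/(-74410 + sqrt(60106))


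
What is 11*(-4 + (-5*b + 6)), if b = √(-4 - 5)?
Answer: 22 - 165*I ≈ 22.0 - 165.0*I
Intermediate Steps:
b = 3*I (b = √(-9) = 3*I ≈ 3.0*I)
11*(-4 + (-5*b + 6)) = 11*(-4 + (-15*I + 6)) = 11*(-4 + (6 - 15*I)) = 11*(2 - 15*I) = 22 - 165*I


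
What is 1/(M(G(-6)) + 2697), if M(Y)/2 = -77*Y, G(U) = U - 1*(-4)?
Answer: 1/3005 ≈ 0.00033278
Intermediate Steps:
G(U) = 4 + U (G(U) = U + 4 = 4 + U)
M(Y) = -154*Y (M(Y) = 2*(-77*Y) = -154*Y)
1/(M(G(-6)) + 2697) = 1/(-154*(4 - 6) + 2697) = 1/(-154*(-2) + 2697) = 1/(308 + 2697) = 1/3005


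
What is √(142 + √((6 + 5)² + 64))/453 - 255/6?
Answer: -85/2 + √(142 + √185)/453 ≈ -42.472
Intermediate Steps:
√(142 + √((6 + 5)² + 64))/453 - 255/6 = √(142 + √(11² + 64))*(1/453) - 255*⅙ = √(142 + √(121 + 64))*(1/453) - 85/2 = √(142 + √185)*(1/453) - 85/2 = √(142 + √185)/453 - 85/2 = -85/2 + √(142 + √185)/453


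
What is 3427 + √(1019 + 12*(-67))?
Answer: 3427 + √215 ≈ 3441.7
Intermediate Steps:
3427 + √(1019 + 12*(-67)) = 3427 + √(1019 - 804) = 3427 + √215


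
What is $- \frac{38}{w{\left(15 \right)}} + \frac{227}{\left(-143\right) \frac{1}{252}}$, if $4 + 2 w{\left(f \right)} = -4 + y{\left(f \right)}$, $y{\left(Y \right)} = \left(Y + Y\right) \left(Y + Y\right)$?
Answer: $- \frac{12759209}{31889} \approx -400.11$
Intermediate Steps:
$y{\left(Y \right)} = 4 Y^{2}$ ($y{\left(Y \right)} = 2 Y 2 Y = 4 Y^{2}$)
$w{\left(f \right)} = -4 + 2 f^{2}$ ($w{\left(f \right)} = -2 + \frac{-4 + 4 f^{2}}{2} = -2 + \left(-2 + 2 f^{2}\right) = -4 + 2 f^{2}$)
$- \frac{38}{w{\left(15 \right)}} + \frac{227}{\left(-143\right) \frac{1}{252}} = - \frac{38}{-4 + 2 \cdot 15^{2}} + \frac{227}{\left(-143\right) \frac{1}{252}} = - \frac{38}{-4 + 2 \cdot 225} + \frac{227}{\left(-143\right) \frac{1}{252}} = - \frac{38}{-4 + 450} + \frac{227}{- \frac{143}{252}} = - \frac{38}{446} + 227 \left(- \frac{252}{143}\right) = \left(-38\right) \frac{1}{446} - \frac{57204}{143} = - \frac{19}{223} - \frac{57204}{143} = - \frac{12759209}{31889}$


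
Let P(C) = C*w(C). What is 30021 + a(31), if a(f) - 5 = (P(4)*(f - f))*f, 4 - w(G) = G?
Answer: 30026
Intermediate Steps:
w(G) = 4 - G
P(C) = C*(4 - C)
a(f) = 5 (a(f) = 5 + ((4*(4 - 1*4))*(f - f))*f = 5 + ((4*(4 - 4))*0)*f = 5 + ((4*0)*0)*f = 5 + (0*0)*f = 5 + 0*f = 5 + 0 = 5)
30021 + a(31) = 30021 + 5 = 30026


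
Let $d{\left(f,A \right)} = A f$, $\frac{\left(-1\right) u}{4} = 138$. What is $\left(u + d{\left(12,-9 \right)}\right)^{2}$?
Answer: $435600$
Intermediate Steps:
$u = -552$ ($u = \left(-4\right) 138 = -552$)
$\left(u + d{\left(12,-9 \right)}\right)^{2} = \left(-552 - 108\right)^{2} = \left(-660\right)^{2} = 435600$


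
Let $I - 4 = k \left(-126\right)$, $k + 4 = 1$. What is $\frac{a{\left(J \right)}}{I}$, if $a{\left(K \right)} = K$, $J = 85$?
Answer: $\frac{85}{382} \approx 0.22251$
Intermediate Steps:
$k = -3$ ($k = -4 + 1 = -3$)
$I = 382$ ($I = 4 - -378 = 4 + 378 = 382$)
$\frac{a{\left(J \right)}}{I} = \frac{85}{382}$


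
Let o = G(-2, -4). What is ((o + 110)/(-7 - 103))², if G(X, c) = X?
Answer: 2916/3025 ≈ 0.96397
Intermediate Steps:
o = -2
((o + 110)/(-7 - 103))² = ((-2 + 110)/(-7 - 103))² = (108/(-110))² = (108*(-1/110))² = (-54/55)² = 2916/3025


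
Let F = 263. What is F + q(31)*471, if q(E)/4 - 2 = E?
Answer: 62435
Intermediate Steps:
q(E) = 8 + 4*E
F + q(31)*471 = 263 + (8 + 4*31)*471 = 263 + (8 + 124)*471 = 263 + 132*471 = 263 + 62172 = 62435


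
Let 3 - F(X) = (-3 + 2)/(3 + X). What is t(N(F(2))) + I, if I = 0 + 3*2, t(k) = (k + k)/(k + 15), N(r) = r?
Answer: 578/91 ≈ 6.3516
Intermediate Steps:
F(X) = 3 + 1/(3 + X) (F(X) = 3 - (-3 + 2)/(3 + X) = 3 - (-1)/(3 + X) = 3 + 1/(3 + X))
t(k) = 2*k/(15 + k) (t(k) = (2*k)/(15 + k) = 2*k/(15 + k))
I = 6 (I = 0 + 6 = 6)
t(N(F(2))) + I = 2*((10 + 3*2)/(3 + 2))/(15 + (10 + 3*2)/(3 + 2)) + 6 = 2*((10 + 6)/5)/(15 + (10 + 6)/5) + 6 = 2*((⅕)*16)/(15 + (⅕)*16) + 6 = 2*(16/5)/(15 + 16/5) + 6 = 2*(16/5)/(91/5) + 6 = 2*(16/5)*(5/91) + 6 = 32/91 + 6 = 578/91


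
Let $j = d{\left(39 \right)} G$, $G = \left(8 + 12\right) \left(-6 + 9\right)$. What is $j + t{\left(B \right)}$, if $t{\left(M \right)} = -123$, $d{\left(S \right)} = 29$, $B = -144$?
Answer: $1617$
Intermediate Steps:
$G = 60$ ($G = 20 \cdot 3 = 60$)
$j = 1740$ ($j = 29 \cdot 60 = 1740$)
$j + t{\left(B \right)} = 1740 - 123 = 1617$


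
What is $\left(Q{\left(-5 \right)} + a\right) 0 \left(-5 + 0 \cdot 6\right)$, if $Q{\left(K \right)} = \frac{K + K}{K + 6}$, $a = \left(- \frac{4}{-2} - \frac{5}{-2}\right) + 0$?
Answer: $0$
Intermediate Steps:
$a = \frac{9}{2}$ ($a = \left(\left(-4\right) \left(- \frac{1}{2}\right) - - \frac{5}{2}\right) + 0 = \left(2 + \frac{5}{2}\right) + 0 = \frac{9}{2} + 0 = \frac{9}{2} \approx 4.5$)
$Q{\left(K \right)} = \frac{2 K}{6 + K}$
$\left(Q{\left(-5 \right)} + a\right) 0 \left(-5 + 0 \cdot 6\right) = \left(2 \left(-5\right) \frac{1}{6 - 5} + \frac{9}{2}\right) 0 \left(-5 + 0 \cdot 6\right) = \left(2 \left(-5\right) 1^{-1} + \frac{9}{2}\right) 0 \left(-5 + 0\right) = \left(2 \left(-5\right) 1 + \frac{9}{2}\right) 0 \left(-5\right) = \left(-10 + \frac{9}{2}\right) 0 \left(-5\right) = \left(- \frac{11}{2}\right) 0 \left(-5\right) = 0 \left(-5\right) = 0$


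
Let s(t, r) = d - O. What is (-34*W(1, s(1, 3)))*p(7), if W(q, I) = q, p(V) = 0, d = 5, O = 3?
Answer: 0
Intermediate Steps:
s(t, r) = 2 (s(t, r) = 5 - 1*3 = 5 - 3 = 2)
(-34*W(1, s(1, 3)))*p(7) = -34*1*0 = -34*0 = 0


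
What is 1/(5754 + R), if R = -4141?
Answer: 1/1613 ≈ 0.00061996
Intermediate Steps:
1/(5754 + R) = 1/(5754 - 4141) = 1/1613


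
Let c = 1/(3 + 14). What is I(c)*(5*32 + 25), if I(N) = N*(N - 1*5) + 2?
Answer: 91390/289 ≈ 316.23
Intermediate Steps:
c = 1/17 ≈ 0.058824
I(N) = 2 + N*(-5 + N) (I(N) = N*(N - 5) + 2 = N*(-5 + N) + 2 = 2 + N*(-5 + N))
I(c)*(5*32 + 25) = (2 + (1/17)² - 5*1/17)*(5*32 + 25) = (2 + 1/289 - 5/17)*(160 + 25) = (494/289)*185 = 91390/289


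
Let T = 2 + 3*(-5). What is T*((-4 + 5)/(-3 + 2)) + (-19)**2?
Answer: 374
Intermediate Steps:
T = -13 (T = 2 - 15 = -13)
T*((-4 + 5)/(-3 + 2)) + (-19)**2 = -13*(-4 + 5)/(-3 + 2) + (-19)**2 = -13/(-1) + 361 = -13*(-1) + 361 = 13 + 361 = 374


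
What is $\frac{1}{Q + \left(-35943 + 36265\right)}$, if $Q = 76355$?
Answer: $\frac{1}{76677} \approx 1.3042 \cdot 10^{-5}$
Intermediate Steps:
$\frac{1}{Q + \left(-35943 + 36265\right)} = \frac{1}{76355 + \left(-35943 + 36265\right)} = \frac{1}{76355 + 322} = \frac{1}{76677}$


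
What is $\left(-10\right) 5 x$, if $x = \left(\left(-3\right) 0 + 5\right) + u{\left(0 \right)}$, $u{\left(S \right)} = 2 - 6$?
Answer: $-50$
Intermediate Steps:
$u{\left(S \right)} = -4$ ($u{\left(S \right)} = 2 - 6 = -4$)
$x = 1$ ($x = \left(\left(-3\right) 0 + 5\right) - 4 = \left(0 + 5\right) - 4 = 5 - 4 = 1$)
$\left(-10\right) 5 x = \left(-10\right) 5 \cdot 1 = \left(-50\right) 1 = -50$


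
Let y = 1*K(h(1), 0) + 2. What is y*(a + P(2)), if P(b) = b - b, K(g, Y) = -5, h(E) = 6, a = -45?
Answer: 135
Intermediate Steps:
P(b) = 0
y = -3 (y = 1*(-5) + 2 = -5 + 2 = -3)
y*(a + P(2)) = -3*(-45 + 0) = -3*(-45) = 135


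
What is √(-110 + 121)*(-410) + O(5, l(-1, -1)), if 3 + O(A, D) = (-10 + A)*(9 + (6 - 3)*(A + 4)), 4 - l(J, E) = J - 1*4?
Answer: -183 - 410*√11 ≈ -1542.8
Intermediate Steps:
l(J, E) = 8 - J (l(J, E) = 4 - (J - 1*4) = 4 - (J - 4) = 4 - (-4 + J) = 4 + (4 - J) = 8 - J)
O(A, D) = -3 + (-10 + A)*(21 + 3*A) (O(A, D) = -3 + (-10 + A)*(9 + (6 - 3)*(A + 4)) = -3 + (-10 + A)*(9 + 3*(4 + A)) = -3 + (-10 + A)*(9 + (12 + 3*A)) = -3 + (-10 + A)*(21 + 3*A))
√(-110 + 121)*(-410) + O(5, l(-1, -1)) = √(-110 + 121)*(-410) + (-213 - 9*5 + 3*5²) = √11*(-410) + (-213 - 45 + 3*25) = -410*√11 + (-213 - 45 + 75) = -410*√11 - 183 = -183 - 410*√11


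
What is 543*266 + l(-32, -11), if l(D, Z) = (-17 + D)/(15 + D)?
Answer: 2455495/17 ≈ 1.4444e+5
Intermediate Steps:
l(D, Z) = (-17 + D)/(15 + D)
543*266 + l(-32, -11) = 543*266 + (-17 - 32)/(15 - 32) = 144438 - 49/(-17) = 144438 - 1/17*(-49) = 144438 + 49/17 = 2455495/17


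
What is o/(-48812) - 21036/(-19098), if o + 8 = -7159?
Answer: 193947433/155368596 ≈ 1.2483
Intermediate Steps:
o = -7167 (o = -8 - 7159 = -7167)
o/(-48812) - 21036/(-19098) = -7167/(-48812) - 21036/(-19098) = -7167*(-1/48812) - 21036*(-1/19098) = 7167/48812 + 3506/3183 = 193947433/155368596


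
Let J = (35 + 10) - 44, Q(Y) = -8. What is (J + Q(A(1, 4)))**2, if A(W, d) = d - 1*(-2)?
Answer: 49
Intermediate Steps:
A(W, d) = 2 + d (A(W, d) = d + 2 = 2 + d)
J = 1 (J = 45 - 44 = 1)
(J + Q(A(1, 4)))**2 = (1 - 8)**2 = (-7)**2 = 49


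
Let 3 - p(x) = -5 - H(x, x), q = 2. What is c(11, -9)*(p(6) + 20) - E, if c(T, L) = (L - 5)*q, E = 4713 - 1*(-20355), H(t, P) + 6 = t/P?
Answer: -25712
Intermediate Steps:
H(t, P) = -6 + t/P
E = 25068 (E = 4713 + 20355 = 25068)
c(T, L) = -10 + 2*L (c(T, L) = (L - 5)*2 = (-5 + L)*2 = -10 + 2*L)
p(x) = 3 (p(x) = 3 - (-5 - (-6 + x/x)) = 3 - (-5 - (-6 + 1)) = 3 - (-5 - 1*(-5)) = 3 - (-5 + 5) = 3 - 1*0 = 3 + 0 = 3)
c(11, -9)*(p(6) + 20) - E = (-10 + 2*(-9))*(3 + 20) - 1*25068 = (-10 - 18)*23 - 25068 = -28*23 - 25068 = -644 - 25068 = -25712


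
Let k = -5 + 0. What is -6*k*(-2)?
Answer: -60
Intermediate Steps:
k = -5
-6*k*(-2) = -6*(-5)*(-2) = 30*(-2) = -60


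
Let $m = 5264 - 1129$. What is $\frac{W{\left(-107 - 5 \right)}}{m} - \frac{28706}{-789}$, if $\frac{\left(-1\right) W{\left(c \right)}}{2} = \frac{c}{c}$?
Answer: $\frac{118697732}{3262515} \approx 36.382$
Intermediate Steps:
$W{\left(c \right)} = -2$ ($W{\left(c \right)} = - 2 \frac{c}{c} = \left(-2\right) 1 = -2$)
$m = 4135$
$\frac{W{\left(-107 - 5 \right)}}{m} - \frac{28706}{-789} = - \frac{2}{4135} - \frac{28706}{-789} = \left(-2\right) \frac{1}{4135} - - \frac{28706}{789} = - \frac{2}{4135} + \frac{28706}{789} = \frac{118697732}{3262515}$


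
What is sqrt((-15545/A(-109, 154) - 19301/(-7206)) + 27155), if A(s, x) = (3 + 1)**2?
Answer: sqrt(5439006698439)/14412 ≈ 161.82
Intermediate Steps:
A(s, x) = 16 (A(s, x) = 4**2 = 16)
sqrt((-15545/A(-109, 154) - 19301/(-7206)) + 27155) = sqrt((-15545/16 - 19301/(-7206)) + 27155) = sqrt((-15545*1/16 - 19301*(-1/7206)) + 27155) = sqrt((-15545/16 + 19301/7206) + 27155) = sqrt(-55854227/57648 + 27155) = sqrt(1509577213/57648) = sqrt(5439006698439)/14412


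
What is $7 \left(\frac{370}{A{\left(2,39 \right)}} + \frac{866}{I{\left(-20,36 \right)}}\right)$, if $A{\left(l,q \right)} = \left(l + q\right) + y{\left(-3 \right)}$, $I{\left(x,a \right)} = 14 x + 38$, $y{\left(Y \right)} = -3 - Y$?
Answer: $\frac{189119}{4961} \approx 38.121$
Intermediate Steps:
$I{\left(x,a \right)} = 38 + 14 x$
$A{\left(l,q \right)} = l + q$ ($A{\left(l,q \right)} = \left(l + q\right) - 0 = \left(l + q\right) + \left(-3 + 3\right) = \left(l + q\right) + 0 = l + q$)
$7 \left(\frac{370}{A{\left(2,39 \right)}} + \frac{866}{I{\left(-20,36 \right)}}\right) = 7 \left(\frac{370}{2 + 39} + \frac{866}{38 + 14 \left(-20\right)}\right) = 7 \left(\frac{370}{41} + \frac{866}{38 - 280}\right) = 7 \left(370 \cdot \frac{1}{41} + \frac{866}{-242}\right) = 7 \left(\frac{370}{41} + 866 \left(- \frac{1}{242}\right)\right) = 7 \left(\frac{370}{41} - \frac{433}{121}\right) = 7 \cdot \frac{27017}{4961} = \frac{189119}{4961}$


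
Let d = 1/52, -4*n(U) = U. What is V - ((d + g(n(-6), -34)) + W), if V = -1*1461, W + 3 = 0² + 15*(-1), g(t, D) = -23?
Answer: -73841/52 ≈ -1420.0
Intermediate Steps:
n(U) = -U/4
d = 1/52 ≈ 0.019231
W = -18 (W = -3 + (0² + 15*(-1)) = -3 + (0 - 15) = -3 - 15 = -18)
V = -1461
V - ((d + g(n(-6), -34)) + W) = -1461 - ((1/52 - 23) - 18) = -1461 - (-1195/52 - 18) = -1461 - 1*(-2131/52) = -1461 + 2131/52 = -73841/52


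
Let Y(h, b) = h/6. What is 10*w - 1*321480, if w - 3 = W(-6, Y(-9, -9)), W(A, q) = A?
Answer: -321510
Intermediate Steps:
Y(h, b) = h/6 (Y(h, b) = h*(⅙) = h/6)
w = -3 (w = 3 - 6 = -3)
10*w - 1*321480 = 10*(-3) - 1*321480 = -30 - 321480 = -321510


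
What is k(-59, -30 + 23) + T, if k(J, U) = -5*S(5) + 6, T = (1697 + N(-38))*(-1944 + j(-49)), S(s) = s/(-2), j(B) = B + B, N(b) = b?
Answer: -6775319/2 ≈ -3.3877e+6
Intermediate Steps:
j(B) = 2*B
S(s) = -s/2 (S(s) = s*(-½) = -s/2)
T = -3387678 (T = (1697 - 38)*(-1944 + 2*(-49)) = 1659*(-1944 - 98) = 1659*(-2042) = -3387678)
k(J, U) = 37/2 (k(J, U) = -(-5)*5/2 + 6 = -5*(-5/2) + 6 = 25/2 + 6 = 37/2)
k(-59, -30 + 23) + T = 37/2 - 3387678 = -6775319/2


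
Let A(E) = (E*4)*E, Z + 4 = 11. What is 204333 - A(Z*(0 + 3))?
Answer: 202569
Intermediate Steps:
Z = 7 (Z = -4 + 11 = 7)
A(E) = 4*E² (A(E) = (4*E)*E = 4*E²)
204333 - A(Z*(0 + 3)) = 204333 - 4*(7*(0 + 3))² = 204333 - 4*(7*3)² = 204333 - 4*21² = 204333 - 4*441 = 204333 - 1*1764 = 204333 - 1764 = 202569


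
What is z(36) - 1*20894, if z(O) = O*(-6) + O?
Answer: -21074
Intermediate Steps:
z(O) = -5*O (z(O) = -6*O + O = -5*O)
z(36) - 1*20894 = -5*36 - 1*20894 = -180 - 20894 = -21074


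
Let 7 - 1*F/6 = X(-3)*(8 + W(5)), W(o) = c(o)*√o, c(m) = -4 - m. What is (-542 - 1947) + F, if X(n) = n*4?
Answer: -1871 - 648*√5 ≈ -3320.0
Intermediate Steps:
W(o) = √o*(-4 - o) (W(o) = (-4 - o)*√o = √o*(-4 - o))
X(n) = 4*n
F = 618 - 648*√5 (F = 42 - 6*4*(-3)*(8 + √5*(-4 - 1*5)) = 42 - (-72)*(8 + √5*(-4 - 5)) = 42 - (-72)*(8 + √5*(-9)) = 42 - (-72)*(8 - 9*√5) = 42 - 6*(-96 + 108*√5) = 42 + (576 - 648*√5) = 618 - 648*√5 ≈ -830.97)
(-542 - 1947) + F = (-542 - 1947) + (618 - 648*√5) = -2489 + (618 - 648*√5) = -1871 - 648*√5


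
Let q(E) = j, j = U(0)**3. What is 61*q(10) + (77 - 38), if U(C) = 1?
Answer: 100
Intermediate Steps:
j = 1 (j = 1**3 = 1)
q(E) = 1
61*q(10) + (77 - 38) = 61*1 + (77 - 38) = 61 + 39 = 100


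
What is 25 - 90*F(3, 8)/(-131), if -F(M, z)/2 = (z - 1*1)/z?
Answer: 6235/262 ≈ 23.798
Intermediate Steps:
F(M, z) = -2*(-1 + z)/z (F(M, z) = -2*(z - 1*1)/z = -2*(z - 1)/z = -2*(-1 + z)/z)
25 - 90*F(3, 8)/(-131) = 25 - 90*(-2 + 2/8)/(-131) = 25 - 90*(-2 + 2*(⅛))*(-1)/131 = 25 - 90*(-2 + ¼)*(-1)/131 = 25 - (-315)*(-1)/(2*131) = 25 - 90*7/524 = 25 - 315/262 = 6235/262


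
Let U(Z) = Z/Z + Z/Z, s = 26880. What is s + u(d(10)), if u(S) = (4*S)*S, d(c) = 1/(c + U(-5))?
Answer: 967681/36 ≈ 26880.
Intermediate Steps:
U(Z) = 2 (U(Z) = 1 + 1 = 2)
d(c) = 1/(2 + c) (d(c) = 1/(c + 2) = 1/(2 + c))
u(S) = 4*S²
s + u(d(10)) = 26880 + 4*(1/(2 + 10))² = 26880 + 4*(1/12)² = 26880 + 4*(1/144) = 26880 + 1/36 = 967681/36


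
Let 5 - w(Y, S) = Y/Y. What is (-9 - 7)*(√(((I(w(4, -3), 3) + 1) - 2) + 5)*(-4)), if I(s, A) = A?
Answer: 64*√7 ≈ 169.33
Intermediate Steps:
w(Y, S) = 4 (w(Y, S) = 5 - Y/Y = 5 - 1*1 = 5 - 1 = 4)
(-9 - 7)*(√(((I(w(4, -3), 3) + 1) - 2) + 5)*(-4)) = (-9 - 7)*(√(((3 + 1) - 2) + 5)*(-4)) = -16*√((4 - 2) + 5)*(-4) = -16*√(2 + 5)*(-4) = -16*√7*(-4) = -(-64)*√7 = 64*√7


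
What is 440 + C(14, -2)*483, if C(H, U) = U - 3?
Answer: -1975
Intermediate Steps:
C(H, U) = -3 + U
440 + C(14, -2)*483 = 440 + (-3 - 2)*483 = 440 - 5*483 = 440 - 2415 = -1975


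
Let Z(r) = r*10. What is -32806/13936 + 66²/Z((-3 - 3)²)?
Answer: 339549/34840 ≈ 9.7460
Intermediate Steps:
Z(r) = 10*r
-32806/13936 + 66²/Z((-3 - 3)²) = -32806/13936 + 66²/((10*(-3 - 3)²)) = -32806*1/13936 + 4356/((10*(-6)²)) = -16403/6968 + 4356/((10*36)) = -16403/6968 + 4356/360 = -16403/6968 + 4356*(1/360) = -16403/6968 + 121/10 = 339549/34840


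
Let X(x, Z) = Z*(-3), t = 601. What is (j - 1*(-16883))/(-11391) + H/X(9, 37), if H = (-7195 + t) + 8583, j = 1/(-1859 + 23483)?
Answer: -176817372133/9113802408 ≈ -19.401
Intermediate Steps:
X(x, Z) = -3*Z
j = 1/21624 ≈ 4.6245e-5
H = 1989 (H = (-7195 + 601) + 8583 = -6594 + 8583 = 1989)
(j - 1*(-16883))/(-11391) + H/X(9, 37) = (1/21624 - 1*(-16883))/(-11391) + 1989/((-3*37)) = (1/21624 + 16883)*(-1/11391) + 1989/(-111) = (365077993/21624)*(-1/11391) + 1989*(-1/111) = -365077993/246318984 - 663/37 = -176817372133/9113802408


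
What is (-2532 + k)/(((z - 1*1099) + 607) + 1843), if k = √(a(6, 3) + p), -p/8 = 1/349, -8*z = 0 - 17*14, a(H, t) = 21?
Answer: -3376/1841 + 4*√2555029/1927527 ≈ -1.8305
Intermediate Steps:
z = 119/4 (z = -(0 - 17*14)/8 = -(0 - 238)/8 = -⅛*(-238) = 119/4 ≈ 29.750)
p = -8/349 ≈ -0.022923
k = √2555029/349 (k = √(21 - 8/349) = √(7321/349) = √2555029/349 ≈ 4.5801)
(-2532 + k)/(((z - 1*1099) + 607) + 1843) = (-2532 + √2555029/349)/(((119/4 - 1*1099) + 607) + 1843) = (-2532 + √2555029/349)/(((119/4 - 1099) + 607) + 1843) = (-2532 + √2555029/349)/((-4277/4 + 607) + 1843) = (-2532 + √2555029/349)/(-1849/4 + 1843) = (-2532 + √2555029/349)/(5523/4) = (-2532 + √2555029/349)*(4/5523) = -3376/1841 + 4*√2555029/1927527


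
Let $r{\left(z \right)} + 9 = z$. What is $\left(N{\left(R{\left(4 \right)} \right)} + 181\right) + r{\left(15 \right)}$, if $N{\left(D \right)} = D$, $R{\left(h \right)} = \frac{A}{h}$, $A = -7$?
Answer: $\frac{741}{4} \approx 185.25$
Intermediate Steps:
$r{\left(z \right)} = -9 + z$
$R{\left(h \right)} = - \frac{7}{h}$
$\left(N{\left(R{\left(4 \right)} \right)} + 181\right) + r{\left(15 \right)} = \left(- \frac{7}{4} + 181\right) + \left(-9 + 15\right) = \left(\left(-7\right) \frac{1}{4} + 181\right) + 6 = \left(- \frac{7}{4} + 181\right) + 6 = \frac{717}{4} + 6 = \frac{741}{4}$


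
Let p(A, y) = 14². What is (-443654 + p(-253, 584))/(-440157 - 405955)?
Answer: 221729/423056 ≈ 0.52411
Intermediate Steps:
p(A, y) = 196
(-443654 + p(-253, 584))/(-440157 - 405955) = (-443654 + 196)/(-440157 - 405955) = -443458/(-846112) = -443458*(-1/846112) = 221729/423056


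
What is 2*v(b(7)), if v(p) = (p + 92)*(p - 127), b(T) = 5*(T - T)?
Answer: -23368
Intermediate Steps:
b(T) = 0 (b(T) = 5*0 = 0)
v(p) = (-127 + p)*(92 + p) (v(p) = (92 + p)*(-127 + p) = (-127 + p)*(92 + p))
2*v(b(7)) = 2*(-11684 + 0**2 - 35*0) = 2*(-11684 + 0 + 0) = 2*(-11684) = -23368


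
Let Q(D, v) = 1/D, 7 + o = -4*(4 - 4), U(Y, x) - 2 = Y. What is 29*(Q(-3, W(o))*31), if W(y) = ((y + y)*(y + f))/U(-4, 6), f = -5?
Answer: -899/3 ≈ -299.67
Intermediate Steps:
U(Y, x) = 2 + Y
o = -7 (o = -7 - 4*(4 - 4) = -7 - 4*0 = -7 + 0 = -7)
W(y) = -y*(-5 + y) (W(y) = ((y + y)*(y - 5))/(2 - 4) = ((2*y)*(-5 + y))/(-2) = (2*y*(-5 + y))*(-1/2) = -y*(-5 + y))
29*(Q(-3, W(o))*31) = 29*(31/(-3)) = 29*(-1/3*31) = 29*(-31/3) = -899/3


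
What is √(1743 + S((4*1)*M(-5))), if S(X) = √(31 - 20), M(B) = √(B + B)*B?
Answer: √(1743 + √11) ≈ 41.789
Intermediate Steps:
M(B) = √2*B^(3/2) (M(B) = √(2*B)*B = (√2*√B)*B = √2*B^(3/2))
S(X) = √11
√(1743 + S((4*1)*M(-5))) = √(1743 + √11)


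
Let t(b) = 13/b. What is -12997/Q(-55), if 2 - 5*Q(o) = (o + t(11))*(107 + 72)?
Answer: -142967/21198 ≈ -6.7444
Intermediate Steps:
Q(o) = -461/11 - 179*o/5 (Q(o) = ⅖ - (o + 13/11)*(107 + 72)/5 = ⅖ - (o + 13*(1/11))*179/5 = ⅖ - (o + 13/11)*179/5 = ⅖ - (13/11 + o)*179/5 = ⅖ - (2327/11 + 179*o)/5 = ⅖ + (-2327/55 - 179*o/5) = -461/11 - 179*o/5)
-12997/Q(-55) = -12997/(-461/11 - 179/5*(-55)) = -12997/(-461/11 + 1969) = -12997/21198/11 = -12997*11/21198 = -142967/21198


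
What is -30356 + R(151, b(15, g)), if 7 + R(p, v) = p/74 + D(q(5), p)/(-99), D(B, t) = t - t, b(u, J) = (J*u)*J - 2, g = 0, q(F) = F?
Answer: -2246711/74 ≈ -30361.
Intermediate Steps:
b(u, J) = -2 + u*J**2 (b(u, J) = u*J**2 - 2 = -2 + u*J**2)
D(B, t) = 0
R(p, v) = -7 + p/74 (R(p, v) = -7 + (p/74 + 0/(-99)) = -7 + (p*(1/74) + 0*(-1/99)) = -7 + (p/74 + 0) = -7 + p/74)
-30356 + R(151, b(15, g)) = -30356 + (-7 + (1/74)*151) = -30356 + (-7 + 151/74) = -30356 - 367/74 = -2246711/74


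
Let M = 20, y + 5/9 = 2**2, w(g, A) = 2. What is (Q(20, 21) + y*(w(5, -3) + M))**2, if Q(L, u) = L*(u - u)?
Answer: 465124/81 ≈ 5742.3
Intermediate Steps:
y = 31/9 (y = -5/9 + 2**2 = -5/9 + 4 = 31/9 ≈ 3.4444)
Q(L, u) = 0 (Q(L, u) = L*0 = 0)
(Q(20, 21) + y*(w(5, -3) + M))**2 = (0 + 31*(2 + 20)/9)**2 = (0 + (31/9)*22)**2 = (0 + 682/9)**2 = (682/9)**2 = 465124/81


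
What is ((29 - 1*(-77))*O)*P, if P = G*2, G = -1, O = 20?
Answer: -4240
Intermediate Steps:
P = -2 (P = -1*2 = -2)
((29 - 1*(-77))*O)*P = ((29 - 1*(-77))*20)*(-2) = ((29 + 77)*20)*(-2) = (106*20)*(-2) = 2120*(-2) = -4240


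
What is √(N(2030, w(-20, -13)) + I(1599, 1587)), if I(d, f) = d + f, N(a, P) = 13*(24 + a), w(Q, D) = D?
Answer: 8*√467 ≈ 172.88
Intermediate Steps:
N(a, P) = 312 + 13*a
√(N(2030, w(-20, -13)) + I(1599, 1587)) = √((312 + 13*2030) + (1599 + 1587)) = √((312 + 26390) + 3186) = √(26702 + 3186) = √29888 = 8*√467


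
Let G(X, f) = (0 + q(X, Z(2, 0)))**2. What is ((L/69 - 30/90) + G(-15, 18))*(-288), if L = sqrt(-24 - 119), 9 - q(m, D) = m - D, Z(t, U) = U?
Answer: -165792 - 96*I*sqrt(143)/23 ≈ -1.6579e+5 - 49.913*I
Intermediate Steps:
q(m, D) = 9 + D - m (q(m, D) = 9 - (m - D) = 9 + (D - m) = 9 + D - m)
L = I*sqrt(143) (L = sqrt(-143) = I*sqrt(143) ≈ 11.958*I)
G(X, f) = (9 - X)**2 (G(X, f) = (0 + (9 + 0 - X))**2 = (0 + (9 - X))**2 = (9 - X)**2)
((L/69 - 30/90) + G(-15, 18))*(-288) = (((I*sqrt(143))/69 - 30/90) + (9 - 1*(-15))**2)*(-288) = (((I*sqrt(143))*(1/69) - 30*1/90) + (9 + 15)**2)*(-288) = ((I*sqrt(143)/69 - 1/3) + 24**2)*(-288) = ((-1/3 + I*sqrt(143)/69) + 576)*(-288) = (1727/3 + I*sqrt(143)/69)*(-288) = -165792 - 96*I*sqrt(143)/23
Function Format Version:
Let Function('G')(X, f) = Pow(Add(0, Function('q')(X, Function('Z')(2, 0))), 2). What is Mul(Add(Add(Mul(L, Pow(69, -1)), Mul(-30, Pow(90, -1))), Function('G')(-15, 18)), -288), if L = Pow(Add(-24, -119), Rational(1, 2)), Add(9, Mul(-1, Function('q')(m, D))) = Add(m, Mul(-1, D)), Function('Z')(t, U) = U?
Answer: Add(-165792, Mul(Rational(-96, 23), I, Pow(143, Rational(1, 2)))) ≈ Add(-1.6579e+5, Mul(-49.913, I))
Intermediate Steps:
Function('q')(m, D) = Add(9, D, Mul(-1, m)) (Function('q')(m, D) = Add(9, Mul(-1, Add(m, Mul(-1, D)))) = Add(9, Add(D, Mul(-1, m))) = Add(9, D, Mul(-1, m)))
L = Mul(I, Pow(143, Rational(1, 2))) (L = Pow(-143, Rational(1, 2)) = Mul(I, Pow(143, Rational(1, 2))) ≈ Mul(11.958, I))
Function('G')(X, f) = Pow(Add(9, Mul(-1, X)), 2) (Function('G')(X, f) = Pow(Add(0, Add(9, 0, Mul(-1, X))), 2) = Pow(Add(0, Add(9, Mul(-1, X))), 2) = Pow(Add(9, Mul(-1, X)), 2))
Mul(Add(Add(Mul(L, Pow(69, -1)), Mul(-30, Pow(90, -1))), Function('G')(-15, 18)), -288) = Mul(Add(Add(Mul(Mul(I, Pow(143, Rational(1, 2))), Pow(69, -1)), Mul(-30, Pow(90, -1))), Pow(Add(9, Mul(-1, -15)), 2)), -288) = Mul(Add(Add(Mul(Mul(I, Pow(143, Rational(1, 2))), Rational(1, 69)), Mul(-30, Rational(1, 90))), Pow(Add(9, 15), 2)), -288) = Mul(Add(Add(Mul(Rational(1, 69), I, Pow(143, Rational(1, 2))), Rational(-1, 3)), Pow(24, 2)), -288) = Mul(Add(Add(Rational(-1, 3), Mul(Rational(1, 69), I, Pow(143, Rational(1, 2)))), 576), -288) = Mul(Add(Rational(1727, 3), Mul(Rational(1, 69), I, Pow(143, Rational(1, 2)))), -288) = Add(-165792, Mul(Rational(-96, 23), I, Pow(143, Rational(1, 2))))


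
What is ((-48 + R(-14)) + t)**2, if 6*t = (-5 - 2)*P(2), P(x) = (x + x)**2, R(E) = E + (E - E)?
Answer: 58564/9 ≈ 6507.1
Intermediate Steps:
R(E) = E (R(E) = E + 0 = E)
P(x) = 4*x**2 (P(x) = (2*x)**2 = 4*x**2)
t = -56/3 (t = ((-5 - 2)*(4*2**2))/6 = (-28*4)/6 = (-7*16)/6 = (1/6)*(-112) = -56/3 ≈ -18.667)
((-48 + R(-14)) + t)**2 = ((-48 - 14) - 56/3)**2 = (-62 - 56/3)**2 = (-242/3)**2 = 58564/9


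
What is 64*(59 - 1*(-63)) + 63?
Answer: 7871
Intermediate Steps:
64*(59 - 1*(-63)) + 63 = 64*(59 + 63) + 63 = 64*122 + 63 = 7808 + 63 = 7871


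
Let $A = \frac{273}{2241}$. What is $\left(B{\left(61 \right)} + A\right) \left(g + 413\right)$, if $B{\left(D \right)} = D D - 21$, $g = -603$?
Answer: $- \frac{525158290}{747} \approx -7.0302 \cdot 10^{5}$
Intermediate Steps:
$B{\left(D \right)} = -21 + D^{2}$ ($B{\left(D \right)} = D^{2} - 21 = -21 + D^{2}$)
$A = \frac{91}{747}$ ($A = 273 \cdot \frac{1}{2241} = \frac{91}{747} \approx 0.12182$)
$\left(B{\left(61 \right)} + A\right) \left(g + 413\right) = \left(\left(-21 + 61^{2}\right) + \frac{91}{747}\right) \left(-603 + 413\right) = \left(\left(-21 + 3721\right) + \frac{91}{747}\right) \left(-190\right) = \left(3700 + \frac{91}{747}\right) \left(-190\right) = \frac{2763991}{747} \left(-190\right) = - \frac{525158290}{747}$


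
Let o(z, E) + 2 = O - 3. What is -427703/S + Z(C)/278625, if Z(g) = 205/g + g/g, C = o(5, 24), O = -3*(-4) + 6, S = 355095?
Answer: -7944186247/6595889625 ≈ -1.2044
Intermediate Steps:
O = 18 (O = 12 + 6 = 18)
o(z, E) = 13 (o(z, E) = -2 + (18 - 3) = -2 + 15 = 13)
C = 13
Z(g) = 1 + 205/g (Z(g) = 205/g + 1 = 1 + 205/g)
-427703/S + Z(C)/278625 = -427703/355095 + ((205 + 13)/13)/278625 = -427703*1/355095 + ((1/13)*218)*(1/278625) = -427703/355095 + (218/13)*(1/278625) = -427703/355095 + 218/3622125 = -7944186247/6595889625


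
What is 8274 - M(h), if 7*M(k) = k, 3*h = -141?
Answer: 57965/7 ≈ 8280.7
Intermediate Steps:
h = -47 (h = (⅓)*(-141) = -47)
M(k) = k/7
8274 - M(h) = 8274 - (-47)/7 = 8274 - 1*(-47/7) = 8274 + 47/7 = 57965/7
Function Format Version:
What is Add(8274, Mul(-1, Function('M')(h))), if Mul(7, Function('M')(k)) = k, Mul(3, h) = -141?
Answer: Rational(57965, 7) ≈ 8280.7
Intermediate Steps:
h = -47 (h = Mul(Rational(1, 3), -141) = -47)
Function('M')(k) = Mul(Rational(1, 7), k)
Add(8274, Mul(-1, Function('M')(h))) = Add(8274, Mul(-1, Mul(Rational(1, 7), -47))) = Add(8274, Mul(-1, Rational(-47, 7))) = Add(8274, Rational(47, 7)) = Rational(57965, 7)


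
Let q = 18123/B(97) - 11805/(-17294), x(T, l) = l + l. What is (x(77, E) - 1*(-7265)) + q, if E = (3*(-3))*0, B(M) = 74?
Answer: 2402930018/319939 ≈ 7510.6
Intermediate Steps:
E = 0 (E = -9*0 = 0)
x(T, l) = 2*l
q = 78573183/319939 (q = 18123/74 - 11805/(-17294) = 18123*(1/74) - 11805*(-1/17294) = 18123/74 + 11805/17294 = 78573183/319939 ≈ 245.59)
(x(77, E) - 1*(-7265)) + q = (2*0 - 1*(-7265)) + 78573183/319939 = (0 + 7265) + 78573183/319939 = 7265 + 78573183/319939 = 2402930018/319939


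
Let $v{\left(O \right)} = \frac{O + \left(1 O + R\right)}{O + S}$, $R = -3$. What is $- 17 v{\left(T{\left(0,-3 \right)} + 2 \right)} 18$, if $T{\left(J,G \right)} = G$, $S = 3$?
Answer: $765$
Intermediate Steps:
$v{\left(O \right)} = \frac{-3 + 2 O}{3 + O}$ ($v{\left(O \right)} = \frac{O + \left(1 O - 3\right)}{O + 3} = \frac{O + \left(O - 3\right)}{3 + O} = \frac{O + \left(-3 + O\right)}{3 + O} = \frac{-3 + 2 O}{3 + O}$)
$- 17 v{\left(T{\left(0,-3 \right)} + 2 \right)} 18 = - 17 \frac{-3 + 2 \left(-3 + 2\right)}{3 + \left(-3 + 2\right)} 18 = - 17 \frac{-3 + 2 \left(-1\right)}{3 - 1} \cdot 18 = - 17 \frac{-3 - 2}{2} \cdot 18 = - 17 \cdot \frac{1}{2} \left(-5\right) 18 = \left(-17\right) \left(- \frac{5}{2}\right) 18 = \frac{85}{2} \cdot 18 = 765$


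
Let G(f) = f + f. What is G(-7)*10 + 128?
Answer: -12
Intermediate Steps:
G(f) = 2*f
G(-7)*10 + 128 = (2*(-7))*10 + 128 = -14*10 + 128 = -140 + 128 = -12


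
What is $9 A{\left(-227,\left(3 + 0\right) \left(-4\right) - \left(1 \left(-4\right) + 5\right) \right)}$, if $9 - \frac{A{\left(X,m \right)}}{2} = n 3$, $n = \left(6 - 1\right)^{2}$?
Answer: $-1188$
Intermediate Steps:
$n = 25$ ($n = 5^{2} = 25$)
$A{\left(X,m \right)} = -132$ ($A{\left(X,m \right)} = 18 - 2 \cdot 25 \cdot 3 = 18 - 150 = -132$)
$9 A{\left(-227,\left(3 + 0\right) \left(-4\right) - \left(1 \left(-4\right) + 5\right) \right)} = 9 \left(-132\right) = -1188$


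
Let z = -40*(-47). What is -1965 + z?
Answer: -85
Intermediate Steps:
z = 1880
-1965 + z = -1965 + 1880 = -85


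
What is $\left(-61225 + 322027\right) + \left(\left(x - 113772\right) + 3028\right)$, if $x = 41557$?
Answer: $191615$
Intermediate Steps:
$\left(-61225 + 322027\right) + \left(\left(x - 113772\right) + 3028\right) = \left(-61225 + 322027\right) + \left(\left(41557 - 113772\right) + 3028\right) = 260802 + \left(-72215 + 3028\right) = 260802 - 69187 = 191615$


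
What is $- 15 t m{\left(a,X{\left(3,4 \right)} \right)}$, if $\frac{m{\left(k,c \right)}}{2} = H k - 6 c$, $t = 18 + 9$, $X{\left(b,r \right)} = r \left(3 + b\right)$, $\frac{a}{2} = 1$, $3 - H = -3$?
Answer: $106920$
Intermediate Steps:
$H = 6$ ($H = 3 - -3 = 3 + 3 = 6$)
$a = 2$ ($a = 2 \cdot 1 = 2$)
$t = 27$
$m{\left(k,c \right)} = - 12 c + 12 k$ ($m{\left(k,c \right)} = 2 \left(6 k - 6 c\right) = 2 \left(- 6 c + 6 k\right) = - 12 c + 12 k$)
$- 15 t m{\left(a,X{\left(3,4 \right)} \right)} = \left(-15\right) 27 \left(- 12 \cdot 4 \left(3 + 3\right) + 12 \cdot 2\right) = - 405 \left(- 12 \cdot 4 \cdot 6 + 24\right) = - 405 \left(\left(-12\right) 24 + 24\right) = - 405 \left(-288 + 24\right) = \left(-405\right) \left(-264\right) = 106920$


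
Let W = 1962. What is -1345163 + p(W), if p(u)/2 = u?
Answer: -1341239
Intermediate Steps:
p(u) = 2*u
-1345163 + p(W) = -1345163 + 2*1962 = -1345163 + 3924 = -1341239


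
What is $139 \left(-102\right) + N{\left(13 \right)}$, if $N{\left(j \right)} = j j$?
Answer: $-14009$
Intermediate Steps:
$N{\left(j \right)} = j^{2}$
$139 \left(-102\right) + N{\left(13 \right)} = 139 \left(-102\right) + 13^{2} = -14178 + 169 = -14009$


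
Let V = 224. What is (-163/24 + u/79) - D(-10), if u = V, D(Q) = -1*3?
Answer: -1813/1896 ≈ -0.95622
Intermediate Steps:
D(Q) = -3
u = 224
(-163/24 + u/79) - D(-10) = (-163/24 + 224/79) - 1*(-3) = (-163*1/24 + 224*(1/79)) + 3 = (-163/24 + 224/79) + 3 = -7501/1896 + 3 = -1813/1896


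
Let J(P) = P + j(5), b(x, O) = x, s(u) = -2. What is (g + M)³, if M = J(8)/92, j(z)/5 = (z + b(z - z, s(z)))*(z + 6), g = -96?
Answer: -624807093149/778688 ≈ -8.0238e+5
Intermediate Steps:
j(z) = 5*z*(6 + z) (j(z) = 5*((z + (z - z))*(z + 6)) = 5*((z + 0)*(6 + z)) = 5*(z*(6 + z)) = 5*z*(6 + z))
J(P) = 275 + P (J(P) = P + 5*5*(6 + 5) = P + 5*5*11 = P + 275 = 275 + P)
M = 283/92 (M = (275 + 8)/92 = 283*(1/92) = 283/92 ≈ 3.0761)
(g + M)³ = (-96 + 283/92)³ = (-8549/92)³ = -624807093149/778688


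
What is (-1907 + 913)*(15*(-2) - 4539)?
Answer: 4541586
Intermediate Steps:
(-1907 + 913)*(15*(-2) - 4539) = -994*(-30 - 4539) = -994*(-4569) = 4541586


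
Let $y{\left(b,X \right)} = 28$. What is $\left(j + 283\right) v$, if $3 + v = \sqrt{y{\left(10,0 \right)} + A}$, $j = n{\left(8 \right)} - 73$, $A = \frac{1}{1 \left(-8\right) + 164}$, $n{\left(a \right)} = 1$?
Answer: $-633 + \frac{211 \sqrt{170391}}{78} \approx 483.63$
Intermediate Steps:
$A = \frac{1}{156}$ ($A = \frac{1}{-8 + 164} = \frac{1}{156} \approx 0.0064103$)
$j = -72$ ($j = 1 - 73 = -72$)
$v = -3 + \frac{\sqrt{170391}}{78}$ ($v = -3 + \sqrt{28 + \frac{1}{156}} = -3 + \sqrt{\frac{4369}{156}} = -3 + \frac{\sqrt{170391}}{78} \approx 2.2921$)
$\left(j + 283\right) v = \left(-72 + 283\right) \left(-3 + \frac{\sqrt{170391}}{78}\right) = 211 \left(-3 + \frac{\sqrt{170391}}{78}\right) = -633 + \frac{211 \sqrt{170391}}{78}$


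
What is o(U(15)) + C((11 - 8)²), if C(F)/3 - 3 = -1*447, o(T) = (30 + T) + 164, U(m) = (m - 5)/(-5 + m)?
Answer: -1137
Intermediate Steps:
U(m) = 1 (U(m) = (-5 + m)/(-5 + m) = 1)
o(T) = 194 + T
C(F) = -1332 (C(F) = 9 + 3*(-1*447) = 9 + 3*(-447) = 9 - 1341 = -1332)
o(U(15)) + C((11 - 8)²) = (194 + 1) - 1332 = 195 - 1332 = -1137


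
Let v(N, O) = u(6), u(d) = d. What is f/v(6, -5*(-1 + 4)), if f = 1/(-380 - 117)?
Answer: -1/2982 ≈ -0.00033535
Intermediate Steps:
v(N, O) = 6
f = -1/497 (f = 1/(-497) = -1/497 ≈ -0.0020121)
f/v(6, -5*(-1 + 4)) = -1/497/6 = -1/497*1/6 = -1/2982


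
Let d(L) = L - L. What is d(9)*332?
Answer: 0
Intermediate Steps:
d(L) = 0
d(9)*332 = 0*332 = 0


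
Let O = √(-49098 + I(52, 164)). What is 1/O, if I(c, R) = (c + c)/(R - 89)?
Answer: -5*I*√11046738/3682246 ≈ -0.0045131*I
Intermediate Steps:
I(c, R) = 2*c/(-89 + R) (I(c, R) = (2*c)/(-89 + R) = 2*c/(-89 + R))
O = I*√11046738/15 (O = √(-49098 + 2*52/(-89 + 164)) = √(-49098 + 2*52/75) = √(-49098 + 2*52*(1/75)) = √(-49098 + 104/75) = √(-3682246/75) = I*√11046738/15 ≈ 221.58*I)
1/O = 1/(I*√11046738/15) = -5*I*√11046738/3682246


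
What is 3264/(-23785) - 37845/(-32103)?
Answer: 3047353/2925555 ≈ 1.0416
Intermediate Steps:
3264/(-23785) - 37845/(-32103) = 3264*(-1/23785) - 37845*(-1/32103) = -3264/23785 + 145/123 = 3047353/2925555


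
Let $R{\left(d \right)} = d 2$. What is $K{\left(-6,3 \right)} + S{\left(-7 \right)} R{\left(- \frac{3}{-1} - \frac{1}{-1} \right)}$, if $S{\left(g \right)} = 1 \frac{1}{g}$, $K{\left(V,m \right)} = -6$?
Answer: $- \frac{50}{7} \approx -7.1429$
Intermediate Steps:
$S{\left(g \right)} = \frac{1}{g}$
$R{\left(d \right)} = 2 d$
$K{\left(-6,3 \right)} + S{\left(-7 \right)} R{\left(- \frac{3}{-1} - \frac{1}{-1} \right)} = -6 + \frac{2 \left(- \frac{3}{-1} - \frac{1}{-1}\right)}{-7} = -6 - \frac{2 \left(\left(-3\right) \left(-1\right) - -1\right)}{7} = -6 - \frac{2 \left(3 + 1\right)}{7} = -6 - \frac{2 \cdot 4}{7} = -6 - \frac{8}{7} = - \frac{50}{7}$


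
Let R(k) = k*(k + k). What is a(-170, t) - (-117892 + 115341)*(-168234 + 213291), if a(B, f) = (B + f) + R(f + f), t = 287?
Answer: 115599476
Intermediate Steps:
R(k) = 2*k² (R(k) = k*(2*k) = 2*k²)
a(B, f) = B + f + 8*f² (a(B, f) = (B + f) + 2*(f + f)² = (B + f) + 2*(2*f)² = (B + f) + 2*(4*f²) = (B + f) + 8*f² = B + f + 8*f²)
a(-170, t) - (-117892 + 115341)*(-168234 + 213291) = (-170 + 287 + 8*287²) - (-117892 + 115341)*(-168234 + 213291) = (-170 + 287 + 8*82369) - (-2551)*45057 = (-170 + 287 + 658952) - 1*(-114940407) = 659069 + 114940407 = 115599476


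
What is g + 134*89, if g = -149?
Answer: 11777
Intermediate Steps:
g + 134*89 = -149 + 134*89 = -149 + 11926 = 11777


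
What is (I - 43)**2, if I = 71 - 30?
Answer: 4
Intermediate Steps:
I = 41
(I - 43)**2 = (41 - 43)**2 = (-2)**2 = 4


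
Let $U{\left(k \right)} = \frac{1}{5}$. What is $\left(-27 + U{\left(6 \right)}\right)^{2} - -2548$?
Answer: $\frac{81656}{25} \approx 3266.2$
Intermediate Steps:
$U{\left(k \right)} = \frac{1}{5}$
$\left(-27 + U{\left(6 \right)}\right)^{2} - -2548 = \left(-27 + \frac{1}{5}\right)^{2} - -2548 = \left(- \frac{134}{5}\right)^{2} + 2548 = \frac{17956}{25} + 2548 = \frac{81656}{25}$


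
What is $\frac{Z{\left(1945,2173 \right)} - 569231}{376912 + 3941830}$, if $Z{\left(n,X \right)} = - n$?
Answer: $- \frac{285588}{2159371} \approx -0.13226$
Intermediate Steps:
$\frac{Z{\left(1945,2173 \right)} - 569231}{376912 + 3941830} = \frac{\left(-1\right) 1945 - 569231}{376912 + 3941830} = \frac{-1945 - 569231}{4318742} = \left(-571176\right) \frac{1}{4318742} = - \frac{285588}{2159371}$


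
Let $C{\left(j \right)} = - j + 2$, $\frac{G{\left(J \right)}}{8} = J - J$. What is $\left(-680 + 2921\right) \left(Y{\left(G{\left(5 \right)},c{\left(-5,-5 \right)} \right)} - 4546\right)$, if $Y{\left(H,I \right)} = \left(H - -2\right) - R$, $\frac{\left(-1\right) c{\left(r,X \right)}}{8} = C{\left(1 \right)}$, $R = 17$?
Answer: $-10221201$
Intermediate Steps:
$G{\left(J \right)} = 0$ ($G{\left(J \right)} = 8 \left(J - J\right) = 8 \cdot 0 = 0$)
$C{\left(j \right)} = 2 - j$
$c{\left(r,X \right)} = -8$ ($c{\left(r,X \right)} = - 8 \left(2 - 1\right) = \left(-8\right) 1 = -8$)
$Y{\left(H,I \right)} = -15 + H$ ($Y{\left(H,I \right)} = \left(H - -2\right) - 17 = \left(H + 2\right) - 17 = \left(2 + H\right) - 17 = -15 + H$)
$\left(-680 + 2921\right) \left(Y{\left(G{\left(5 \right)},c{\left(-5,-5 \right)} \right)} - 4546\right) = \left(-680 + 2921\right) \left(\left(-15 + 0\right) - 4546\right) = 2241 \left(-15 - 4546\right) = 2241 \left(-4561\right) = -10221201$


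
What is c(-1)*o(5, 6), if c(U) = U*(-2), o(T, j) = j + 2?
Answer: 16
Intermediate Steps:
o(T, j) = 2 + j
c(U) = -2*U
c(-1)*o(5, 6) = (-2*(-1))*(2 + 6) = 2*8 = 16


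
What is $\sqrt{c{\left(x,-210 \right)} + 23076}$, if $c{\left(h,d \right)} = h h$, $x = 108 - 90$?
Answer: $30 \sqrt{26} \approx 152.97$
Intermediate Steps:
$x = 18$
$c{\left(h,d \right)} = h^{2}$
$\sqrt{c{\left(x,-210 \right)} + 23076} = \sqrt{18^{2} + 23076} = \sqrt{324 + 23076} = \sqrt{23400} = 30 \sqrt{26}$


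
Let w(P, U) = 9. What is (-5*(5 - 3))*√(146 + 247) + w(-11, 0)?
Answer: 9 - 10*√393 ≈ -189.24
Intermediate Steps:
(-5*(5 - 3))*√(146 + 247) + w(-11, 0) = (-5*(5 - 3))*√(146 + 247) + 9 = (-5*2)*√393 + 9 = -10*√393 + 9 = 9 - 10*√393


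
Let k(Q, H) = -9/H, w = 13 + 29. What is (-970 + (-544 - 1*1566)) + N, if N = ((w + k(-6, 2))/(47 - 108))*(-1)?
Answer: -375685/122 ≈ -3079.4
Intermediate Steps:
w = 42
N = 75/122 (N = ((42 - 9/2)/(47 - 108))*(-1) = ((42 - 9*½)/(-61))*(-1) = ((42 - 9/2)*(-1/61))*(-1) = ((75/2)*(-1/61))*(-1) = -75/122*(-1) = 75/122 ≈ 0.61475)
(-970 + (-544 - 1*1566)) + N = (-970 + (-544 - 1*1566)) + 75/122 = (-970 + (-544 - 1566)) + 75/122 = (-970 - 2110) + 75/122 = -3080 + 75/122 = -375685/122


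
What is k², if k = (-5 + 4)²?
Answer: 1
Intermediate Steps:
k = 1 (k = (-1)² = 1)
k² = 1² = 1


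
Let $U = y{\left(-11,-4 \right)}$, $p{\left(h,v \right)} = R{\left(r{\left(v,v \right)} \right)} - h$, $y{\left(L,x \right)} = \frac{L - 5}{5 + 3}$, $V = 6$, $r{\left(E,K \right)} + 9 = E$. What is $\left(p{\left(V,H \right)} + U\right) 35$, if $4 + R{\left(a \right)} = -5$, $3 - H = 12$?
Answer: $-595$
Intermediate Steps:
$H = -9$ ($H = 3 - 12 = -9$)
$r{\left(E,K \right)} = -9 + E$
$R{\left(a \right)} = -9$ ($R{\left(a \right)} = -4 - 5 = -9$)
$y{\left(L,x \right)} = - \frac{5}{8} + \frac{L}{8}$ ($y{\left(L,x \right)} = \frac{-5 + L}{8} = \left(-5 + L\right) \frac{1}{8} = - \frac{5}{8} + \frac{L}{8}$)
$p{\left(h,v \right)} = -9 - h$
$U = -2$ ($U = - \frac{5}{8} + \frac{1}{8} \left(-11\right) = - \frac{5}{8} - \frac{11}{8} = -2$)
$\left(p{\left(V,H \right)} + U\right) 35 = \left(\left(-9 - 6\right) - 2\right) 35 = \left(-15 - 2\right) 35 = \left(-17\right) 35 = -595$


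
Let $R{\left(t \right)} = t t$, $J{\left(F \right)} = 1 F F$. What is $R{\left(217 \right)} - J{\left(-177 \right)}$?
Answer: $15760$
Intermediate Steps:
$J{\left(F \right)} = F^{2}$ ($J{\left(F \right)} = F F = F^{2}$)
$R{\left(t \right)} = t^{2}$
$R{\left(217 \right)} - J{\left(-177 \right)} = 217^{2} - \left(-177\right)^{2} = 47089 - 31329 = 15760$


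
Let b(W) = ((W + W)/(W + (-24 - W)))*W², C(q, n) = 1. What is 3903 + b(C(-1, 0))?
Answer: 46835/12 ≈ 3902.9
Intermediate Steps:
b(W) = -W³/12 (b(W) = ((2*W)/(-24))*W² = ((2*W)*(-1/24))*W² = (-W/12)*W² = -W³/12)
3903 + b(C(-1, 0)) = 3903 - 1/12*1³ = 3903 - 1/12*1 = 3903 - 1/12 = 46835/12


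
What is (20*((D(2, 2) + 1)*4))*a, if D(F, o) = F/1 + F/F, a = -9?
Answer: -2880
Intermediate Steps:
D(F, o) = 1 + F (D(F, o) = F*1 + 1 = F + 1 = 1 + F)
(20*((D(2, 2) + 1)*4))*a = (20*(((1 + 2) + 1)*4))*(-9) = (20*((3 + 1)*4))*(-9) = (20*(4*4))*(-9) = (20*16)*(-9) = 320*(-9) = -2880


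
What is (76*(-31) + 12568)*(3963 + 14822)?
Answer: 191832420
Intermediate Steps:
(76*(-31) + 12568)*(3963 + 14822) = (-2356 + 12568)*18785 = 10212*18785 = 191832420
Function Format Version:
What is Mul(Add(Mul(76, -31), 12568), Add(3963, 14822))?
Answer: 191832420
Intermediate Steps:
Mul(Add(Mul(76, -31), 12568), Add(3963, 14822)) = Mul(Add(-2356, 12568), 18785) = Mul(10212, 18785) = 191832420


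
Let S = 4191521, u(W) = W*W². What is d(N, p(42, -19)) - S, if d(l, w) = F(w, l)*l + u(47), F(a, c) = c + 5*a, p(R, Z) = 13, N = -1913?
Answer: -552474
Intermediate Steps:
u(W) = W³
d(l, w) = 103823 + l*(l + 5*w) (d(l, w) = (l + 5*w)*l + 47³ = l*(l + 5*w) + 103823 = 103823 + l*(l + 5*w))
d(N, p(42, -19)) - S = (103823 - 1913*(-1913 + 5*13)) - 1*4191521 = (103823 - 1913*(-1913 + 65)) - 4191521 = (103823 - 1913*(-1848)) - 4191521 = (103823 + 3535224) - 4191521 = 3639047 - 4191521 = -552474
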